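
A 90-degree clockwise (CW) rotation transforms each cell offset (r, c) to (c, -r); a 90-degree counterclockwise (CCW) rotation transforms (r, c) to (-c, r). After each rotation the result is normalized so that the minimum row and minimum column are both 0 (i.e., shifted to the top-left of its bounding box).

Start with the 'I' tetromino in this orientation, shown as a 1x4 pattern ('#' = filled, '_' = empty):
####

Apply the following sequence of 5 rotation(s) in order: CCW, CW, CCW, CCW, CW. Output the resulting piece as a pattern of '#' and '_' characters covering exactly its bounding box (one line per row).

Answer: #
#
#
#

Derivation:
Start:
####
After rotation 1 (CCW):
#
#
#
#
After rotation 2 (CW):
####
After rotation 3 (CCW):
#
#
#
#
After rotation 4 (CCW):
####
After rotation 5 (CW):
#
#
#
#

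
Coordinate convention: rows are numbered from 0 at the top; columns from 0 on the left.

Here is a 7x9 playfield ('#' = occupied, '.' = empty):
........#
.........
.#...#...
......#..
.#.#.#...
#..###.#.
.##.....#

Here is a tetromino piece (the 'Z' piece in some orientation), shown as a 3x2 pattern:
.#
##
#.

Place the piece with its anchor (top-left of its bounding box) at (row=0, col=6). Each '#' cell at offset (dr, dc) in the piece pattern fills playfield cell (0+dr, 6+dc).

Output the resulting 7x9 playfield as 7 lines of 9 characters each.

Fill (0+0,6+1) = (0,7)
Fill (0+1,6+0) = (1,6)
Fill (0+1,6+1) = (1,7)
Fill (0+2,6+0) = (2,6)

Answer: .......##
......##.
.#...##..
......#..
.#.#.#...
#..###.#.
.##.....#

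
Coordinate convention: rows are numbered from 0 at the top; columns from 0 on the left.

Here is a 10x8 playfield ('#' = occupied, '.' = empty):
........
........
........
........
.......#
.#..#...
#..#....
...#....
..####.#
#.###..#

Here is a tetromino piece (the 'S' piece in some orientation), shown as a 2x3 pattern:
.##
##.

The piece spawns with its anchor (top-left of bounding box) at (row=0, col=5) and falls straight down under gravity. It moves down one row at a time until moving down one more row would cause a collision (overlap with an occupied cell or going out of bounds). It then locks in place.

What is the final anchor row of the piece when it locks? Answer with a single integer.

Answer: 3

Derivation:
Spawn at (row=0, col=5). Try each row:
  row 0: fits
  row 1: fits
  row 2: fits
  row 3: fits
  row 4: blocked -> lock at row 3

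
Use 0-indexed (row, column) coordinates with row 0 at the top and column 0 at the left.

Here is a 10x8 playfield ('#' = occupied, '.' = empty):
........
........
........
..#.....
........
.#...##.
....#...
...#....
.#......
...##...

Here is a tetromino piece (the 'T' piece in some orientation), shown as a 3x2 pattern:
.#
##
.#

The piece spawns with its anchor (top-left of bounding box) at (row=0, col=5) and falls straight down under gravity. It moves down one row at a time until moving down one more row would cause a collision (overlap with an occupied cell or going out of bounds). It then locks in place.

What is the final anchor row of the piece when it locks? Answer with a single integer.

Answer: 2

Derivation:
Spawn at (row=0, col=5). Try each row:
  row 0: fits
  row 1: fits
  row 2: fits
  row 3: blocked -> lock at row 2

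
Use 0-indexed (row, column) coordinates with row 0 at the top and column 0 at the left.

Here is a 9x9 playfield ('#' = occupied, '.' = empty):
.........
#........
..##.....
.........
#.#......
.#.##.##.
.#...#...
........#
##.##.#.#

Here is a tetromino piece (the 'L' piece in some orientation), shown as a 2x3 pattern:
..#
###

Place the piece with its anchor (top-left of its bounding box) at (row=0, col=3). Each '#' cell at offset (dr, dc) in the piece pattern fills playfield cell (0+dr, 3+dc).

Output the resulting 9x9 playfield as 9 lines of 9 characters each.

Answer: .....#...
#..###...
..##.....
.........
#.#......
.#.##.##.
.#...#...
........#
##.##.#.#

Derivation:
Fill (0+0,3+2) = (0,5)
Fill (0+1,3+0) = (1,3)
Fill (0+1,3+1) = (1,4)
Fill (0+1,3+2) = (1,5)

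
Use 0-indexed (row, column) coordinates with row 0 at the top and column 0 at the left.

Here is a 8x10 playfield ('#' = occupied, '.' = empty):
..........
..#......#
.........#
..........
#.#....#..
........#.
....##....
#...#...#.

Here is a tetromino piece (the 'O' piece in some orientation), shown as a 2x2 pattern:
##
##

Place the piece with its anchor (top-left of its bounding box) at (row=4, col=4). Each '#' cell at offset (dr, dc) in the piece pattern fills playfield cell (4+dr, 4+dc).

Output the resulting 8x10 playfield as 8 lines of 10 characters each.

Fill (4+0,4+0) = (4,4)
Fill (4+0,4+1) = (4,5)
Fill (4+1,4+0) = (5,4)
Fill (4+1,4+1) = (5,5)

Answer: ..........
..#......#
.........#
..........
#.#.##.#..
....##..#.
....##....
#...#...#.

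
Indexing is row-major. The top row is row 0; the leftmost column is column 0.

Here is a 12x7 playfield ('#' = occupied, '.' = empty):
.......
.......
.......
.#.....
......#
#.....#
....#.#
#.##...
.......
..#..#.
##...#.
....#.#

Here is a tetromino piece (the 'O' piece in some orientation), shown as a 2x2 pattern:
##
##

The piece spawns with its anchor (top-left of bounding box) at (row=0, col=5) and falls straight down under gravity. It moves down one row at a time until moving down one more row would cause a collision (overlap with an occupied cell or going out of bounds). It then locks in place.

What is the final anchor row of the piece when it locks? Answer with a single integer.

Answer: 2

Derivation:
Spawn at (row=0, col=5). Try each row:
  row 0: fits
  row 1: fits
  row 2: fits
  row 3: blocked -> lock at row 2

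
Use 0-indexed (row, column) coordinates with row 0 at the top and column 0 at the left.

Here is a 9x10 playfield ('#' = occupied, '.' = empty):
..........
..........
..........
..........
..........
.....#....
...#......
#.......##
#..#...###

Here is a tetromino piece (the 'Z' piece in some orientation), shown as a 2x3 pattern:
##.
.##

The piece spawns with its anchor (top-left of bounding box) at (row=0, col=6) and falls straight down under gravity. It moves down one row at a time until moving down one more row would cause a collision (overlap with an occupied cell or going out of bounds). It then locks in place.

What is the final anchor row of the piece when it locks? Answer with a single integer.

Spawn at (row=0, col=6). Try each row:
  row 0: fits
  row 1: fits
  row 2: fits
  row 3: fits
  row 4: fits
  row 5: fits
  row 6: blocked -> lock at row 5

Answer: 5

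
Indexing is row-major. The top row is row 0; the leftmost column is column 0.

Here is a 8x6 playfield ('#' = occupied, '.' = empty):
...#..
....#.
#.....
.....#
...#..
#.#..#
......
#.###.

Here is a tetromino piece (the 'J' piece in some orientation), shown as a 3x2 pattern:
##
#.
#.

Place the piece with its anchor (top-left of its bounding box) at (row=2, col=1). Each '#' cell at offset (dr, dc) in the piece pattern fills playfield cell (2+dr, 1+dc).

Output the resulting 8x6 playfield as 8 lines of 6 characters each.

Answer: ...#..
....#.
###...
.#...#
.#.#..
#.#..#
......
#.###.

Derivation:
Fill (2+0,1+0) = (2,1)
Fill (2+0,1+1) = (2,2)
Fill (2+1,1+0) = (3,1)
Fill (2+2,1+0) = (4,1)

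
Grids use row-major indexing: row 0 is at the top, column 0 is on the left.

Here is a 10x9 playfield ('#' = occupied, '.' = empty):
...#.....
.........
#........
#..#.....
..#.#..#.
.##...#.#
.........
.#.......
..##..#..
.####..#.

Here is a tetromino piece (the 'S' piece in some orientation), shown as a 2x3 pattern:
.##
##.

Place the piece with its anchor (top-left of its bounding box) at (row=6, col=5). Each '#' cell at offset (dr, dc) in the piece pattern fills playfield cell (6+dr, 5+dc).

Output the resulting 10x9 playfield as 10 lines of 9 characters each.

Fill (6+0,5+1) = (6,6)
Fill (6+0,5+2) = (6,7)
Fill (6+1,5+0) = (7,5)
Fill (6+1,5+1) = (7,6)

Answer: ...#.....
.........
#........
#..#.....
..#.#..#.
.##...#.#
......##.
.#...##..
..##..#..
.####..#.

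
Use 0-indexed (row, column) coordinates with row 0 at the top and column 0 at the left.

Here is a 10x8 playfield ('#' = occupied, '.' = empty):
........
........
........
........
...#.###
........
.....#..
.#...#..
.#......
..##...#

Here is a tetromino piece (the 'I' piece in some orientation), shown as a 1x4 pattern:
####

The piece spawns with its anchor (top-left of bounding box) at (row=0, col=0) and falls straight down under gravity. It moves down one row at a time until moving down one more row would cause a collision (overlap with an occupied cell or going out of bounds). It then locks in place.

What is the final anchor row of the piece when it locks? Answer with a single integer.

Answer: 3

Derivation:
Spawn at (row=0, col=0). Try each row:
  row 0: fits
  row 1: fits
  row 2: fits
  row 3: fits
  row 4: blocked -> lock at row 3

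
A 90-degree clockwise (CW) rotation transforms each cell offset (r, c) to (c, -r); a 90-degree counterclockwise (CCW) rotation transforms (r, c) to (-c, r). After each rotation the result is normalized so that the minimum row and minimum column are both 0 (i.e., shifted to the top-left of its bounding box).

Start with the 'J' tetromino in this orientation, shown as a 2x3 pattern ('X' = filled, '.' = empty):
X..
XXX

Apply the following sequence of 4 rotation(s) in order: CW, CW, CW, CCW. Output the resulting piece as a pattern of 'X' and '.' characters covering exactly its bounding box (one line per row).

Start:
X..
XXX
After rotation 1 (CW):
XX
X.
X.
After rotation 2 (CW):
XXX
..X
After rotation 3 (CW):
.X
.X
XX
After rotation 4 (CCW):
XXX
..X

Answer: XXX
..X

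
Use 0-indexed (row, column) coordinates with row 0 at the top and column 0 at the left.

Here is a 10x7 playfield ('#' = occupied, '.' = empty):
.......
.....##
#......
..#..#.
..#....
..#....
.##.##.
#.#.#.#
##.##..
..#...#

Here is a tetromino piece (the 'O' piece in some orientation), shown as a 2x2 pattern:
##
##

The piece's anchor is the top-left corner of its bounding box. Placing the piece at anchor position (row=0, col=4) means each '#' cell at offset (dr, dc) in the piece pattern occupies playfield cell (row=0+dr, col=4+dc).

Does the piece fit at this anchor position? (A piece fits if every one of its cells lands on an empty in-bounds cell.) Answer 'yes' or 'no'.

Answer: no

Derivation:
Check each piece cell at anchor (0, 4):
  offset (0,0) -> (0,4): empty -> OK
  offset (0,1) -> (0,5): empty -> OK
  offset (1,0) -> (1,4): empty -> OK
  offset (1,1) -> (1,5): occupied ('#') -> FAIL
All cells valid: no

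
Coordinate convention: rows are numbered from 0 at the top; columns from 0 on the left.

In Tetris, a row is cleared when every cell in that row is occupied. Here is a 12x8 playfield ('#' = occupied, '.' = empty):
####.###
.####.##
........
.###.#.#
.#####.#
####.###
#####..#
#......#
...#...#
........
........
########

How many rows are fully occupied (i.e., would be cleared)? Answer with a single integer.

Answer: 1

Derivation:
Check each row:
  row 0: 1 empty cell -> not full
  row 1: 2 empty cells -> not full
  row 2: 8 empty cells -> not full
  row 3: 3 empty cells -> not full
  row 4: 2 empty cells -> not full
  row 5: 1 empty cell -> not full
  row 6: 2 empty cells -> not full
  row 7: 6 empty cells -> not full
  row 8: 6 empty cells -> not full
  row 9: 8 empty cells -> not full
  row 10: 8 empty cells -> not full
  row 11: 0 empty cells -> FULL (clear)
Total rows cleared: 1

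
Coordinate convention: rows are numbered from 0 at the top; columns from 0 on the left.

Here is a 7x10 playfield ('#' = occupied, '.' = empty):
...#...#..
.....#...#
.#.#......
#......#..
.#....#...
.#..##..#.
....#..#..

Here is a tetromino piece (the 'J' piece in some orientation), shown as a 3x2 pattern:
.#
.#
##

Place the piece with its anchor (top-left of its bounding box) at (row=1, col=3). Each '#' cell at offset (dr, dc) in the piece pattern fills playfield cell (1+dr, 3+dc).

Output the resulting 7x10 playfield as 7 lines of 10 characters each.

Fill (1+0,3+1) = (1,4)
Fill (1+1,3+1) = (2,4)
Fill (1+2,3+0) = (3,3)
Fill (1+2,3+1) = (3,4)

Answer: ...#...#..
....##...#
.#.##.....
#..##..#..
.#....#...
.#..##..#.
....#..#..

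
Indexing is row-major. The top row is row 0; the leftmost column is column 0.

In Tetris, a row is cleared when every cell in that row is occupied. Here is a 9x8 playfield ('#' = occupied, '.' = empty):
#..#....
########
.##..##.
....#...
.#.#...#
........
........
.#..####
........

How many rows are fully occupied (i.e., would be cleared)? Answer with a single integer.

Check each row:
  row 0: 6 empty cells -> not full
  row 1: 0 empty cells -> FULL (clear)
  row 2: 4 empty cells -> not full
  row 3: 7 empty cells -> not full
  row 4: 5 empty cells -> not full
  row 5: 8 empty cells -> not full
  row 6: 8 empty cells -> not full
  row 7: 3 empty cells -> not full
  row 8: 8 empty cells -> not full
Total rows cleared: 1

Answer: 1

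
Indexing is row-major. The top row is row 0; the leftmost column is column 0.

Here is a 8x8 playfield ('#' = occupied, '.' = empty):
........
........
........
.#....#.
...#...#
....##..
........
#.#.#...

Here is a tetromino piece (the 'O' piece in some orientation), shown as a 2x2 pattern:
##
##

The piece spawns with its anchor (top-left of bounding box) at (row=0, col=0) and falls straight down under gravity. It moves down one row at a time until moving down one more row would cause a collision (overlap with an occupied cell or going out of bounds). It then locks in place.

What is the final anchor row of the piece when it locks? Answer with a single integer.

Spawn at (row=0, col=0). Try each row:
  row 0: fits
  row 1: fits
  row 2: blocked -> lock at row 1

Answer: 1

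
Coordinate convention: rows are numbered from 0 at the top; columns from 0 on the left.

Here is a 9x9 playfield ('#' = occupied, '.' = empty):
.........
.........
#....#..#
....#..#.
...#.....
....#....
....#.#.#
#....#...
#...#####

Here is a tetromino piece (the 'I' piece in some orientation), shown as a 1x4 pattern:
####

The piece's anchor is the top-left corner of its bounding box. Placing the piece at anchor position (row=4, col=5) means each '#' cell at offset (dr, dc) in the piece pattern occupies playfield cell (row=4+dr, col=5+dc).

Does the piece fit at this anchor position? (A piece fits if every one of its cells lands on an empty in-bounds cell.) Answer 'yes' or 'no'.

Check each piece cell at anchor (4, 5):
  offset (0,0) -> (4,5): empty -> OK
  offset (0,1) -> (4,6): empty -> OK
  offset (0,2) -> (4,7): empty -> OK
  offset (0,3) -> (4,8): empty -> OK
All cells valid: yes

Answer: yes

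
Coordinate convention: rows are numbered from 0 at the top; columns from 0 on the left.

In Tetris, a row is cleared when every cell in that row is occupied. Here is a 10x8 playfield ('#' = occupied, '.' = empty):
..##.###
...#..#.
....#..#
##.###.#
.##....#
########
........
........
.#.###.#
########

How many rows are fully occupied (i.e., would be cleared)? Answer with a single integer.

Answer: 2

Derivation:
Check each row:
  row 0: 3 empty cells -> not full
  row 1: 6 empty cells -> not full
  row 2: 6 empty cells -> not full
  row 3: 2 empty cells -> not full
  row 4: 5 empty cells -> not full
  row 5: 0 empty cells -> FULL (clear)
  row 6: 8 empty cells -> not full
  row 7: 8 empty cells -> not full
  row 8: 3 empty cells -> not full
  row 9: 0 empty cells -> FULL (clear)
Total rows cleared: 2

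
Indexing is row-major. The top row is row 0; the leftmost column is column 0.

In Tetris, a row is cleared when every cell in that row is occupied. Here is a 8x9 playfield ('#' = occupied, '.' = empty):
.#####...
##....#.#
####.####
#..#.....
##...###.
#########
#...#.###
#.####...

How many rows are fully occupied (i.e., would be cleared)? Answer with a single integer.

Check each row:
  row 0: 4 empty cells -> not full
  row 1: 5 empty cells -> not full
  row 2: 1 empty cell -> not full
  row 3: 7 empty cells -> not full
  row 4: 4 empty cells -> not full
  row 5: 0 empty cells -> FULL (clear)
  row 6: 4 empty cells -> not full
  row 7: 4 empty cells -> not full
Total rows cleared: 1

Answer: 1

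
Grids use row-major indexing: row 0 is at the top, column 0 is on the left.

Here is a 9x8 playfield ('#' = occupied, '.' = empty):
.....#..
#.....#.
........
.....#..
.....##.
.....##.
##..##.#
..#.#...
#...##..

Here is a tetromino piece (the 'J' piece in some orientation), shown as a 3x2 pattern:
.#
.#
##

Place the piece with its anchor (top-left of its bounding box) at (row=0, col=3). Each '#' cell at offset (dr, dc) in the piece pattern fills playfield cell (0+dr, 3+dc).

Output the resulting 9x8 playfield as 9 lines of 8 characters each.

Answer: ....##..
#...#.#.
...##...
.....#..
.....##.
.....##.
##..##.#
..#.#...
#...##..

Derivation:
Fill (0+0,3+1) = (0,4)
Fill (0+1,3+1) = (1,4)
Fill (0+2,3+0) = (2,3)
Fill (0+2,3+1) = (2,4)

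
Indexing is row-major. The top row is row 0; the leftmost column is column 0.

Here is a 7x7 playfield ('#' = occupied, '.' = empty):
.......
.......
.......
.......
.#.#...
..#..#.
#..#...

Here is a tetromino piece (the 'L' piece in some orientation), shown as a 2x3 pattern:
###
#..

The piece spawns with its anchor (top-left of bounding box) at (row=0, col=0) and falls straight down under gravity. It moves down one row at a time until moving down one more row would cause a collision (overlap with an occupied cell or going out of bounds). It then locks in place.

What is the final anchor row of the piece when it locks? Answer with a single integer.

Answer: 3

Derivation:
Spawn at (row=0, col=0). Try each row:
  row 0: fits
  row 1: fits
  row 2: fits
  row 3: fits
  row 4: blocked -> lock at row 3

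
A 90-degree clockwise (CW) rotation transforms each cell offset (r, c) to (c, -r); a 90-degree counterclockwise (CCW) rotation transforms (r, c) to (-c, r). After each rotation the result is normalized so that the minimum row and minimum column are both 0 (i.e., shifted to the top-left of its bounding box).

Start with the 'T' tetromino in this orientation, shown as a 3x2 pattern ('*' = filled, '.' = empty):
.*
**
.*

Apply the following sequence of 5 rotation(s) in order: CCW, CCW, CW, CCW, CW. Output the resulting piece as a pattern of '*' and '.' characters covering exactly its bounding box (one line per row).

Answer: ***
.*.

Derivation:
Start:
.*
**
.*
After rotation 1 (CCW):
***
.*.
After rotation 2 (CCW):
*.
**
*.
After rotation 3 (CW):
***
.*.
After rotation 4 (CCW):
*.
**
*.
After rotation 5 (CW):
***
.*.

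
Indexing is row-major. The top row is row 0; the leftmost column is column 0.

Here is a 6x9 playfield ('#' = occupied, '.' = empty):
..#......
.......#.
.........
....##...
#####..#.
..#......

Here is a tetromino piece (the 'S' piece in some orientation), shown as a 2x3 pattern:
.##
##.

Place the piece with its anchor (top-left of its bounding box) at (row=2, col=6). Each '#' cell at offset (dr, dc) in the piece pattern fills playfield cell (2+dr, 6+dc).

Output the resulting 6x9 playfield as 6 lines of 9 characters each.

Fill (2+0,6+1) = (2,7)
Fill (2+0,6+2) = (2,8)
Fill (2+1,6+0) = (3,6)
Fill (2+1,6+1) = (3,7)

Answer: ..#......
.......#.
.......##
....####.
#####..#.
..#......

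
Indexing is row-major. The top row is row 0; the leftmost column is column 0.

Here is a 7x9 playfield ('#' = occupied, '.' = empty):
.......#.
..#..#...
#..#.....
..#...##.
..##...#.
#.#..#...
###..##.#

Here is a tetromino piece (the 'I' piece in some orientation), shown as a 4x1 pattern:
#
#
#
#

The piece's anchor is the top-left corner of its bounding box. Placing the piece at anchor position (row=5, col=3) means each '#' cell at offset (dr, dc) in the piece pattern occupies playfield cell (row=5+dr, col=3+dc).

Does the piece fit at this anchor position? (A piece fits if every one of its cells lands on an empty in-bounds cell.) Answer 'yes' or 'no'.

Check each piece cell at anchor (5, 3):
  offset (0,0) -> (5,3): empty -> OK
  offset (1,0) -> (6,3): empty -> OK
  offset (2,0) -> (7,3): out of bounds -> FAIL
  offset (3,0) -> (8,3): out of bounds -> FAIL
All cells valid: no

Answer: no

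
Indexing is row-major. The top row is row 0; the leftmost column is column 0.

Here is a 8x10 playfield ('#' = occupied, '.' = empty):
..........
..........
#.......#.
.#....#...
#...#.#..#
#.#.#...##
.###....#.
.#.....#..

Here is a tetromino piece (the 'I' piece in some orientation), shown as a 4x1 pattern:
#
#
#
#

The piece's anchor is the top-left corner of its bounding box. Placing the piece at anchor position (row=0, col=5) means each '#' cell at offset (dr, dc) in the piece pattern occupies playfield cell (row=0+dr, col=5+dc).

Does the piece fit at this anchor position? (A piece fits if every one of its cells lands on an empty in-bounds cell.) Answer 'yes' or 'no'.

Check each piece cell at anchor (0, 5):
  offset (0,0) -> (0,5): empty -> OK
  offset (1,0) -> (1,5): empty -> OK
  offset (2,0) -> (2,5): empty -> OK
  offset (3,0) -> (3,5): empty -> OK
All cells valid: yes

Answer: yes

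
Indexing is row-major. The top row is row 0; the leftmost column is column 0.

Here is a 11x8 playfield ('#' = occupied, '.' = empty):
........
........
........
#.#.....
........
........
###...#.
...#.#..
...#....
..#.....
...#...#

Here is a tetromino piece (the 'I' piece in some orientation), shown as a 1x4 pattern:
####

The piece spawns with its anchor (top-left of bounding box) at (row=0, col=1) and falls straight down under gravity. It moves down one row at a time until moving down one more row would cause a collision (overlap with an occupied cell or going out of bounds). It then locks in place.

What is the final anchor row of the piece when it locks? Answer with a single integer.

Answer: 2

Derivation:
Spawn at (row=0, col=1). Try each row:
  row 0: fits
  row 1: fits
  row 2: fits
  row 3: blocked -> lock at row 2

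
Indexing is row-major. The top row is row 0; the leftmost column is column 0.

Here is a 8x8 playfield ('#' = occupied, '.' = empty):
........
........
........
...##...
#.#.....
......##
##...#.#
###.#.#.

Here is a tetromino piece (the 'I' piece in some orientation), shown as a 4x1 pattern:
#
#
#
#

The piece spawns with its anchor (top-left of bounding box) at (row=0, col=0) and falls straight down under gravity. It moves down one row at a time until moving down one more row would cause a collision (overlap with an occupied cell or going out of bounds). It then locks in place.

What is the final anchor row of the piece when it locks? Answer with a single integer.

Answer: 0

Derivation:
Spawn at (row=0, col=0). Try each row:
  row 0: fits
  row 1: blocked -> lock at row 0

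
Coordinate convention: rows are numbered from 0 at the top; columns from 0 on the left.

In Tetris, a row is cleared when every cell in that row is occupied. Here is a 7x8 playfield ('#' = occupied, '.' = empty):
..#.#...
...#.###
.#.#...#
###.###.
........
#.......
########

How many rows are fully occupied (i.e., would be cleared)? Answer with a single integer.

Check each row:
  row 0: 6 empty cells -> not full
  row 1: 4 empty cells -> not full
  row 2: 5 empty cells -> not full
  row 3: 2 empty cells -> not full
  row 4: 8 empty cells -> not full
  row 5: 7 empty cells -> not full
  row 6: 0 empty cells -> FULL (clear)
Total rows cleared: 1

Answer: 1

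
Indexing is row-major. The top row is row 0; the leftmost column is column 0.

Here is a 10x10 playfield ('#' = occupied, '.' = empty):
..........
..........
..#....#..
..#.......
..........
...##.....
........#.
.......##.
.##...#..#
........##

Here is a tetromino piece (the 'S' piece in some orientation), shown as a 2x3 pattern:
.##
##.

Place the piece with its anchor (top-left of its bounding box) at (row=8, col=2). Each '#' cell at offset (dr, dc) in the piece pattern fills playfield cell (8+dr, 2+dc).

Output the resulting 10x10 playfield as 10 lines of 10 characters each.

Fill (8+0,2+1) = (8,3)
Fill (8+0,2+2) = (8,4)
Fill (8+1,2+0) = (9,2)
Fill (8+1,2+1) = (9,3)

Answer: ..........
..........
..#....#..
..#.......
..........
...##.....
........#.
.......##.
.####.#..#
..##....##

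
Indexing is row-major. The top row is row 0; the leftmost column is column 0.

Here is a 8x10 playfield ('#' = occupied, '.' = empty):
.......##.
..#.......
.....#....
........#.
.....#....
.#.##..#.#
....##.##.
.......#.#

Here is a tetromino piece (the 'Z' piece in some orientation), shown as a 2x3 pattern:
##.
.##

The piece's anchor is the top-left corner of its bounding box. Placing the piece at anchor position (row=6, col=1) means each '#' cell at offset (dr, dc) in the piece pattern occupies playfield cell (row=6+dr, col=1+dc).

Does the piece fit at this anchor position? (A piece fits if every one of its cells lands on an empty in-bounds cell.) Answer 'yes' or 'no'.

Check each piece cell at anchor (6, 1):
  offset (0,0) -> (6,1): empty -> OK
  offset (0,1) -> (6,2): empty -> OK
  offset (1,1) -> (7,2): empty -> OK
  offset (1,2) -> (7,3): empty -> OK
All cells valid: yes

Answer: yes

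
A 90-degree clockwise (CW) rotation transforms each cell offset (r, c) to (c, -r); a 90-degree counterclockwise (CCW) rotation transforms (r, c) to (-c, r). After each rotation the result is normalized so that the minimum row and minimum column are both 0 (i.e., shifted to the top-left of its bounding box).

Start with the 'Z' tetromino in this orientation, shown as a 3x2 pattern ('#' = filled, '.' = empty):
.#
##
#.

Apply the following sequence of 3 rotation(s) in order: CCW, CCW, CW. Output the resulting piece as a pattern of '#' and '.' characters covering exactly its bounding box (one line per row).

Start:
.#
##
#.
After rotation 1 (CCW):
##.
.##
After rotation 2 (CCW):
.#
##
#.
After rotation 3 (CW):
##.
.##

Answer: ##.
.##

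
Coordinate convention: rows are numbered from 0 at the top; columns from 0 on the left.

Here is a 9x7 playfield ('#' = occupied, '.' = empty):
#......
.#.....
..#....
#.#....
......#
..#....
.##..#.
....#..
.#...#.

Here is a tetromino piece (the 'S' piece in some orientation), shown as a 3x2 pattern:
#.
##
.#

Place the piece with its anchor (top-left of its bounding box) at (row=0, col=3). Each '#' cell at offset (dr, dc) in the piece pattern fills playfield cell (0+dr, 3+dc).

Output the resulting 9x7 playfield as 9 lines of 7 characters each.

Answer: #..#...
.#.##..
..#.#..
#.#....
......#
..#....
.##..#.
....#..
.#...#.

Derivation:
Fill (0+0,3+0) = (0,3)
Fill (0+1,3+0) = (1,3)
Fill (0+1,3+1) = (1,4)
Fill (0+2,3+1) = (2,4)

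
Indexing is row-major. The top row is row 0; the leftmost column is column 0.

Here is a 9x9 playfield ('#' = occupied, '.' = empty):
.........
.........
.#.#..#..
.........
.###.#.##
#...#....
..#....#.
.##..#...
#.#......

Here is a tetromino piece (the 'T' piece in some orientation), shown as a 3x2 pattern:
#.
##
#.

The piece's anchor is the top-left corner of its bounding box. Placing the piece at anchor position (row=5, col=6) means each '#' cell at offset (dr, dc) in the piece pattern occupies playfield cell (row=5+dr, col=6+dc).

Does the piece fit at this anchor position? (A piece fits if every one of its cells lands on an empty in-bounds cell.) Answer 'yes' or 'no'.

Check each piece cell at anchor (5, 6):
  offset (0,0) -> (5,6): empty -> OK
  offset (1,0) -> (6,6): empty -> OK
  offset (1,1) -> (6,7): occupied ('#') -> FAIL
  offset (2,0) -> (7,6): empty -> OK
All cells valid: no

Answer: no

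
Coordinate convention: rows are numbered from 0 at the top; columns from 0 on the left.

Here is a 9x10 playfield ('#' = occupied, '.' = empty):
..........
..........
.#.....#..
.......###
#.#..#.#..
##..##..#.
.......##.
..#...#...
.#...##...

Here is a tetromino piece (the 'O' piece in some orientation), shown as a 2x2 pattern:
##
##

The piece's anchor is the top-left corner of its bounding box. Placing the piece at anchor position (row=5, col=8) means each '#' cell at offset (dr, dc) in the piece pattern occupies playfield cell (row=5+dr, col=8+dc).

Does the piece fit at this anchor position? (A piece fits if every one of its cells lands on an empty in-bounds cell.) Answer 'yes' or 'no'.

Check each piece cell at anchor (5, 8):
  offset (0,0) -> (5,8): occupied ('#') -> FAIL
  offset (0,1) -> (5,9): empty -> OK
  offset (1,0) -> (6,8): occupied ('#') -> FAIL
  offset (1,1) -> (6,9): empty -> OK
All cells valid: no

Answer: no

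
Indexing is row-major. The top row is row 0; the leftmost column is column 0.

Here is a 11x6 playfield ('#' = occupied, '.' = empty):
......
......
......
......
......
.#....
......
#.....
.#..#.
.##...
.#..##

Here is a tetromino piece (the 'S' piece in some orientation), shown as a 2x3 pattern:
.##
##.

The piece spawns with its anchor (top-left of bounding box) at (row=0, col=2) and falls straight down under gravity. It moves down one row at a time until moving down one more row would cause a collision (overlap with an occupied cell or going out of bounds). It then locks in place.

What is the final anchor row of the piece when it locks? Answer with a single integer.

Spawn at (row=0, col=2). Try each row:
  row 0: fits
  row 1: fits
  row 2: fits
  row 3: fits
  row 4: fits
  row 5: fits
  row 6: fits
  row 7: fits
  row 8: blocked -> lock at row 7

Answer: 7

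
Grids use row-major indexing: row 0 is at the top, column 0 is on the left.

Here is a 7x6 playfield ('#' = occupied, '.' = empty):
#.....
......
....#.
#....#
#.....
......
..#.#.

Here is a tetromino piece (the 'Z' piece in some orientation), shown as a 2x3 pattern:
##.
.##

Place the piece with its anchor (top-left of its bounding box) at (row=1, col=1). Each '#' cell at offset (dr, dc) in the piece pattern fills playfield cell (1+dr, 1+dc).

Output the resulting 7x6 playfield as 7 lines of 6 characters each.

Fill (1+0,1+0) = (1,1)
Fill (1+0,1+1) = (1,2)
Fill (1+1,1+1) = (2,2)
Fill (1+1,1+2) = (2,3)

Answer: #.....
.##...
..###.
#....#
#.....
......
..#.#.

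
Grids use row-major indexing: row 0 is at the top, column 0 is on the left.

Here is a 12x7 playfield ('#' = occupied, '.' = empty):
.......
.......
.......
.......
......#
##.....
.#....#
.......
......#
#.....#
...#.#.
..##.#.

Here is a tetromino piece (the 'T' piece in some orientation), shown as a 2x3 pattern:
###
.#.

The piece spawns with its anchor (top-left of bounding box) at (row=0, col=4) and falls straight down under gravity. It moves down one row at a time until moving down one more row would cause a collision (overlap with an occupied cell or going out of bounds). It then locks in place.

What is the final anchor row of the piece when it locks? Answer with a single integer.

Answer: 3

Derivation:
Spawn at (row=0, col=4). Try each row:
  row 0: fits
  row 1: fits
  row 2: fits
  row 3: fits
  row 4: blocked -> lock at row 3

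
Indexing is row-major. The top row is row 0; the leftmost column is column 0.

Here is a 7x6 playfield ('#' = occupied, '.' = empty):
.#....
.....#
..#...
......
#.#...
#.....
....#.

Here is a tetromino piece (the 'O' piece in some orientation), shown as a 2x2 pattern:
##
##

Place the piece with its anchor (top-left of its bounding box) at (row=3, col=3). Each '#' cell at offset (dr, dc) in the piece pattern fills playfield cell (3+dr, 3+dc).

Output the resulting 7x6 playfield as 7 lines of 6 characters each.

Answer: .#....
.....#
..#...
...##.
#.###.
#.....
....#.

Derivation:
Fill (3+0,3+0) = (3,3)
Fill (3+0,3+1) = (3,4)
Fill (3+1,3+0) = (4,3)
Fill (3+1,3+1) = (4,4)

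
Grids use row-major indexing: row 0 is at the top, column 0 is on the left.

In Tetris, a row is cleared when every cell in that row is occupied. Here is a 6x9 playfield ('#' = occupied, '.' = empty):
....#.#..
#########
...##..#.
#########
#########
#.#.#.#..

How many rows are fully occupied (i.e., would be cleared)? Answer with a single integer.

Answer: 3

Derivation:
Check each row:
  row 0: 7 empty cells -> not full
  row 1: 0 empty cells -> FULL (clear)
  row 2: 6 empty cells -> not full
  row 3: 0 empty cells -> FULL (clear)
  row 4: 0 empty cells -> FULL (clear)
  row 5: 5 empty cells -> not full
Total rows cleared: 3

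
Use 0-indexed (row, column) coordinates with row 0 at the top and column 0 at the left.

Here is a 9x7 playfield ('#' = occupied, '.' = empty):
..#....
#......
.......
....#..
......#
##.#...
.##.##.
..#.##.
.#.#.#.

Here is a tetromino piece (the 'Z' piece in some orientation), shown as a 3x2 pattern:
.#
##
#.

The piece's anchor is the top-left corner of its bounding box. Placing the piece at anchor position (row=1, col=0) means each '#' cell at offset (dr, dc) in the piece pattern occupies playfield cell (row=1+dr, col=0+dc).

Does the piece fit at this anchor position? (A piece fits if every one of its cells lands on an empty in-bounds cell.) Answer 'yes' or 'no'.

Answer: yes

Derivation:
Check each piece cell at anchor (1, 0):
  offset (0,1) -> (1,1): empty -> OK
  offset (1,0) -> (2,0): empty -> OK
  offset (1,1) -> (2,1): empty -> OK
  offset (2,0) -> (3,0): empty -> OK
All cells valid: yes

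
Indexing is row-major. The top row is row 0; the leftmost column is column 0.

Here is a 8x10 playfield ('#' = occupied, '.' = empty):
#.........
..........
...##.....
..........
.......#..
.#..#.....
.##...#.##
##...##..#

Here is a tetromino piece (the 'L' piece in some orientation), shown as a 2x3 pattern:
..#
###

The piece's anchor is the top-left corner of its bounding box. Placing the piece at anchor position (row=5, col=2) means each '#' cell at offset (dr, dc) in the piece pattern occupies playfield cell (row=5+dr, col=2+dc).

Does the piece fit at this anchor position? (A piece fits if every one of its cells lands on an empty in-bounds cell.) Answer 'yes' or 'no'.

Check each piece cell at anchor (5, 2):
  offset (0,2) -> (5,4): occupied ('#') -> FAIL
  offset (1,0) -> (6,2): occupied ('#') -> FAIL
  offset (1,1) -> (6,3): empty -> OK
  offset (1,2) -> (6,4): empty -> OK
All cells valid: no

Answer: no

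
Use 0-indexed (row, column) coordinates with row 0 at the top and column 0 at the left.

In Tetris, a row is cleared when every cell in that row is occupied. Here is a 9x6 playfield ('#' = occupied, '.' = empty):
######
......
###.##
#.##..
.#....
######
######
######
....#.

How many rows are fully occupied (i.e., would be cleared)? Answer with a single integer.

Check each row:
  row 0: 0 empty cells -> FULL (clear)
  row 1: 6 empty cells -> not full
  row 2: 1 empty cell -> not full
  row 3: 3 empty cells -> not full
  row 4: 5 empty cells -> not full
  row 5: 0 empty cells -> FULL (clear)
  row 6: 0 empty cells -> FULL (clear)
  row 7: 0 empty cells -> FULL (clear)
  row 8: 5 empty cells -> not full
Total rows cleared: 4

Answer: 4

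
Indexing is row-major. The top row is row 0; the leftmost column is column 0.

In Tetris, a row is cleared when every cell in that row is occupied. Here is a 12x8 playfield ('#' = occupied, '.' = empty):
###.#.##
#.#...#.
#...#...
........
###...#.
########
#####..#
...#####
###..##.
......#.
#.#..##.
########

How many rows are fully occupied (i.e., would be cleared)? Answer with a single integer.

Answer: 2

Derivation:
Check each row:
  row 0: 2 empty cells -> not full
  row 1: 5 empty cells -> not full
  row 2: 6 empty cells -> not full
  row 3: 8 empty cells -> not full
  row 4: 4 empty cells -> not full
  row 5: 0 empty cells -> FULL (clear)
  row 6: 2 empty cells -> not full
  row 7: 3 empty cells -> not full
  row 8: 3 empty cells -> not full
  row 9: 7 empty cells -> not full
  row 10: 4 empty cells -> not full
  row 11: 0 empty cells -> FULL (clear)
Total rows cleared: 2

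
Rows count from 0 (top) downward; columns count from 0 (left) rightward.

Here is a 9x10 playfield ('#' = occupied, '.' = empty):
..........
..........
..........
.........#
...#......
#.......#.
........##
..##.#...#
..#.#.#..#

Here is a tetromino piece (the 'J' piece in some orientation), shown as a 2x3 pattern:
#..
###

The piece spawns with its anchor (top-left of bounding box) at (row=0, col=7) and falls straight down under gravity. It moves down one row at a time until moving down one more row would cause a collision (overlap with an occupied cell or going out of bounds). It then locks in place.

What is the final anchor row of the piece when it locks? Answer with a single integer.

Spawn at (row=0, col=7). Try each row:
  row 0: fits
  row 1: fits
  row 2: blocked -> lock at row 1

Answer: 1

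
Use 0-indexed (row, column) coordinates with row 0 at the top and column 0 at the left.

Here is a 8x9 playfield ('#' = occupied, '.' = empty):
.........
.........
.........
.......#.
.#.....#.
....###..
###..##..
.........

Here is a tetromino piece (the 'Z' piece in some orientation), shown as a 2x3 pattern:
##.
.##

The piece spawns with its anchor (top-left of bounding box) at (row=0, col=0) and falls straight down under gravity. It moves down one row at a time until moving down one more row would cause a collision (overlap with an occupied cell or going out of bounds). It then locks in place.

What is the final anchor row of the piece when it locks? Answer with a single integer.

Spawn at (row=0, col=0). Try each row:
  row 0: fits
  row 1: fits
  row 2: fits
  row 3: blocked -> lock at row 2

Answer: 2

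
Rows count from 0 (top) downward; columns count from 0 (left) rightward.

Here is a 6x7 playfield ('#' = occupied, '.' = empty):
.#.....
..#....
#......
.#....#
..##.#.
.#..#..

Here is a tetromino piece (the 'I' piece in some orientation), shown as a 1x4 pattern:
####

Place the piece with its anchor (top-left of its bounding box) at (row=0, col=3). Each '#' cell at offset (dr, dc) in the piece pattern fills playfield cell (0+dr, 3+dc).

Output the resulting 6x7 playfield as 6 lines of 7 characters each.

Fill (0+0,3+0) = (0,3)
Fill (0+0,3+1) = (0,4)
Fill (0+0,3+2) = (0,5)
Fill (0+0,3+3) = (0,6)

Answer: .#.####
..#....
#......
.#....#
..##.#.
.#..#..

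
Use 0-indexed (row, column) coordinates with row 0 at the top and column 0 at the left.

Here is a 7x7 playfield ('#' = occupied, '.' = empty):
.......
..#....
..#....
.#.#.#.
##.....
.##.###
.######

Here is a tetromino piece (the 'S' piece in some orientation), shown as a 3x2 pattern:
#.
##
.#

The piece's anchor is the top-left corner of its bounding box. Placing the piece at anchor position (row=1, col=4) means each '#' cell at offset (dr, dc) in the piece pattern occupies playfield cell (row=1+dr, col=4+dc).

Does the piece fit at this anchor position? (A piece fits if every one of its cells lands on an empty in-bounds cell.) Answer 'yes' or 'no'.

Answer: no

Derivation:
Check each piece cell at anchor (1, 4):
  offset (0,0) -> (1,4): empty -> OK
  offset (1,0) -> (2,4): empty -> OK
  offset (1,1) -> (2,5): empty -> OK
  offset (2,1) -> (3,5): occupied ('#') -> FAIL
All cells valid: no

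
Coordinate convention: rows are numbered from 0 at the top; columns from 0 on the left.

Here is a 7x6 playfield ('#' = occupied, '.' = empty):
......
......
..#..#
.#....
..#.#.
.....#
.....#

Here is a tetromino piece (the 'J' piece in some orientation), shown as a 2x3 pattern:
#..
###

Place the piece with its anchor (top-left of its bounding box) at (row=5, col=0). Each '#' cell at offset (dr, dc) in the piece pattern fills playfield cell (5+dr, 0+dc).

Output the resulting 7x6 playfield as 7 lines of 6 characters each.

Answer: ......
......
..#..#
.#....
..#.#.
#....#
###..#

Derivation:
Fill (5+0,0+0) = (5,0)
Fill (5+1,0+0) = (6,0)
Fill (5+1,0+1) = (6,1)
Fill (5+1,0+2) = (6,2)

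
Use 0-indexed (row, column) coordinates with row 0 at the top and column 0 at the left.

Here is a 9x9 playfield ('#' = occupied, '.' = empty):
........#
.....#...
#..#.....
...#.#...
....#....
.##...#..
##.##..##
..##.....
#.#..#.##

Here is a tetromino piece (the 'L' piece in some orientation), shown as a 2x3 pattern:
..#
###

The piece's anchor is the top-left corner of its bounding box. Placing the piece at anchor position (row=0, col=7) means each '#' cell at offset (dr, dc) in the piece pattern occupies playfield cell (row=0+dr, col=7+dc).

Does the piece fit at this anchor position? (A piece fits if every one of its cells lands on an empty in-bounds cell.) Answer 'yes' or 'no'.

Answer: no

Derivation:
Check each piece cell at anchor (0, 7):
  offset (0,2) -> (0,9): out of bounds -> FAIL
  offset (1,0) -> (1,7): empty -> OK
  offset (1,1) -> (1,8): empty -> OK
  offset (1,2) -> (1,9): out of bounds -> FAIL
All cells valid: no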